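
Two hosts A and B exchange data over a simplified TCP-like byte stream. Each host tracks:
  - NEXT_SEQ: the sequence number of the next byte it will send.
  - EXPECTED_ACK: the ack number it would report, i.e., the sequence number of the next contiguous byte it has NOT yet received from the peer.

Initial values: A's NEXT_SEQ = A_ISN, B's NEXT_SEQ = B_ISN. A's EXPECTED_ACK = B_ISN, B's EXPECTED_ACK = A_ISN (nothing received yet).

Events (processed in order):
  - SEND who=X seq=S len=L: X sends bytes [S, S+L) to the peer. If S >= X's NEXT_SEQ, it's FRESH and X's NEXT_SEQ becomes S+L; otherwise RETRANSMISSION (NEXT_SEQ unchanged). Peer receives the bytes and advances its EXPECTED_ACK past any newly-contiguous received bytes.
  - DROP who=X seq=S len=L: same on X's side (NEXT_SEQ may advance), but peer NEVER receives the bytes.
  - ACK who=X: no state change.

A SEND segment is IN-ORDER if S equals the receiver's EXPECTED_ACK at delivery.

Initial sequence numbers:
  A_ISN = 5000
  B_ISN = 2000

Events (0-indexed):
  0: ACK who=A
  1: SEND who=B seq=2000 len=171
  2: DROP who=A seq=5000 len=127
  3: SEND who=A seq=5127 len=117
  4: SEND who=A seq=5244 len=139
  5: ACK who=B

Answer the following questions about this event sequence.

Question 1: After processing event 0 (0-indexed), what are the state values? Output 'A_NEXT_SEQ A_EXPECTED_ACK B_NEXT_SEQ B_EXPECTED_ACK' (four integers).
After event 0: A_seq=5000 A_ack=2000 B_seq=2000 B_ack=5000

5000 2000 2000 5000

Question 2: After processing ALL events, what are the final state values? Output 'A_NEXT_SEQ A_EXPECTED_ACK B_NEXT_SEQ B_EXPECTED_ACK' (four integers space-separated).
After event 0: A_seq=5000 A_ack=2000 B_seq=2000 B_ack=5000
After event 1: A_seq=5000 A_ack=2171 B_seq=2171 B_ack=5000
After event 2: A_seq=5127 A_ack=2171 B_seq=2171 B_ack=5000
After event 3: A_seq=5244 A_ack=2171 B_seq=2171 B_ack=5000
After event 4: A_seq=5383 A_ack=2171 B_seq=2171 B_ack=5000
After event 5: A_seq=5383 A_ack=2171 B_seq=2171 B_ack=5000

Answer: 5383 2171 2171 5000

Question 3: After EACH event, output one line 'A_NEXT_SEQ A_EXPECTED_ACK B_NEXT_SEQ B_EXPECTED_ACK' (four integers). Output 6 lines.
5000 2000 2000 5000
5000 2171 2171 5000
5127 2171 2171 5000
5244 2171 2171 5000
5383 2171 2171 5000
5383 2171 2171 5000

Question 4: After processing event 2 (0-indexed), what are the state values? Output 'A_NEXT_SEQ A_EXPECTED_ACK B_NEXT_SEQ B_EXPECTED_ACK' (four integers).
After event 0: A_seq=5000 A_ack=2000 B_seq=2000 B_ack=5000
After event 1: A_seq=5000 A_ack=2171 B_seq=2171 B_ack=5000
After event 2: A_seq=5127 A_ack=2171 B_seq=2171 B_ack=5000

5127 2171 2171 5000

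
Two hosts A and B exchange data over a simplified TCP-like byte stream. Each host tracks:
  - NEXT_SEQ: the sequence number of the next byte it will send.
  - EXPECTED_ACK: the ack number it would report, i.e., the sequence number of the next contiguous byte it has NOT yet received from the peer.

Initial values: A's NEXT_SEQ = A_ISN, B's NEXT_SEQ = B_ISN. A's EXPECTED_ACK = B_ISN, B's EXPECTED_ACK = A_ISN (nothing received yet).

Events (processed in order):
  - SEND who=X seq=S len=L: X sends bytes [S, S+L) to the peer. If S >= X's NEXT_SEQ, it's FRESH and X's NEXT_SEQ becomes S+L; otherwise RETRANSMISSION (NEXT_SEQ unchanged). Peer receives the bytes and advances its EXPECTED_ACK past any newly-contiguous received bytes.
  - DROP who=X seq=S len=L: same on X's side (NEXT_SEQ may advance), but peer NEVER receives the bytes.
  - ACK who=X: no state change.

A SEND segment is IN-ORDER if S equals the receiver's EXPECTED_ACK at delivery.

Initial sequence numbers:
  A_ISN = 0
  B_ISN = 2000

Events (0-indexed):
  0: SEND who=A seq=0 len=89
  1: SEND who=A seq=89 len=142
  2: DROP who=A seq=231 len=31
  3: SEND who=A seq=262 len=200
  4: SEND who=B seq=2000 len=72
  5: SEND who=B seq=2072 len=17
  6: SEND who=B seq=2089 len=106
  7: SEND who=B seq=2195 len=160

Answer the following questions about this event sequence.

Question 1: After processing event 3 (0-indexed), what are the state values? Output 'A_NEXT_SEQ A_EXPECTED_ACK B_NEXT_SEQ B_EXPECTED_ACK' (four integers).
After event 0: A_seq=89 A_ack=2000 B_seq=2000 B_ack=89
After event 1: A_seq=231 A_ack=2000 B_seq=2000 B_ack=231
After event 2: A_seq=262 A_ack=2000 B_seq=2000 B_ack=231
After event 3: A_seq=462 A_ack=2000 B_seq=2000 B_ack=231

462 2000 2000 231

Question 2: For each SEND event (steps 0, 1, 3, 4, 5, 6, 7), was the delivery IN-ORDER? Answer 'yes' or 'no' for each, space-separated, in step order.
Answer: yes yes no yes yes yes yes

Derivation:
Step 0: SEND seq=0 -> in-order
Step 1: SEND seq=89 -> in-order
Step 3: SEND seq=262 -> out-of-order
Step 4: SEND seq=2000 -> in-order
Step 5: SEND seq=2072 -> in-order
Step 6: SEND seq=2089 -> in-order
Step 7: SEND seq=2195 -> in-order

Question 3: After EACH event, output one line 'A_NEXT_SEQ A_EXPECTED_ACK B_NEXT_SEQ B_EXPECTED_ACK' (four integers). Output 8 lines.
89 2000 2000 89
231 2000 2000 231
262 2000 2000 231
462 2000 2000 231
462 2072 2072 231
462 2089 2089 231
462 2195 2195 231
462 2355 2355 231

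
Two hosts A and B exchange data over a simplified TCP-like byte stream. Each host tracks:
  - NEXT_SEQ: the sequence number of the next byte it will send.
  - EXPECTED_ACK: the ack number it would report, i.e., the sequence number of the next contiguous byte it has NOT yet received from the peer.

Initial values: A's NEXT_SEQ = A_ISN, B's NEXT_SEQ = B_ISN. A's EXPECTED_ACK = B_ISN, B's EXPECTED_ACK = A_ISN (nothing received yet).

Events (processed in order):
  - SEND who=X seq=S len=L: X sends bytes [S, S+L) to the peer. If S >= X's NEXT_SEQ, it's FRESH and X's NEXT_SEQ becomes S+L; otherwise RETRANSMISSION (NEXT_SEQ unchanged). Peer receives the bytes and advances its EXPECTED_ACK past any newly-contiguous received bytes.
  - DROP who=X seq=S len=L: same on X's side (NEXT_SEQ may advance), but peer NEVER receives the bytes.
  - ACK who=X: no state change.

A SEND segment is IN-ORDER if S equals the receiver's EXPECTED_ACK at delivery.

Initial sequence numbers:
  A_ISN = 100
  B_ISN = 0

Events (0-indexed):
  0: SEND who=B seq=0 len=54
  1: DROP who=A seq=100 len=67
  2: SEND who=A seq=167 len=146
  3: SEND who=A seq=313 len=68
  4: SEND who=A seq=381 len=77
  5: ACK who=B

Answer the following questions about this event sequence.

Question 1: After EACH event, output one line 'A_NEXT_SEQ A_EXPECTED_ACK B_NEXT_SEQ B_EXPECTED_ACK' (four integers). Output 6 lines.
100 54 54 100
167 54 54 100
313 54 54 100
381 54 54 100
458 54 54 100
458 54 54 100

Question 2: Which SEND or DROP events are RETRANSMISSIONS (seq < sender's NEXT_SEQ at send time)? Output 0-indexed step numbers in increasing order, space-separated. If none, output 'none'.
Answer: none

Derivation:
Step 0: SEND seq=0 -> fresh
Step 1: DROP seq=100 -> fresh
Step 2: SEND seq=167 -> fresh
Step 3: SEND seq=313 -> fresh
Step 4: SEND seq=381 -> fresh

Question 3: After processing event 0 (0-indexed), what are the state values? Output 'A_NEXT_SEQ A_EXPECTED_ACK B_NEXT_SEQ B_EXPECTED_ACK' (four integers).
After event 0: A_seq=100 A_ack=54 B_seq=54 B_ack=100

100 54 54 100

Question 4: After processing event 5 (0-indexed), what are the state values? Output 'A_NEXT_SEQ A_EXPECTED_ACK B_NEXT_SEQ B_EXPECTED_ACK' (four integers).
After event 0: A_seq=100 A_ack=54 B_seq=54 B_ack=100
After event 1: A_seq=167 A_ack=54 B_seq=54 B_ack=100
After event 2: A_seq=313 A_ack=54 B_seq=54 B_ack=100
After event 3: A_seq=381 A_ack=54 B_seq=54 B_ack=100
After event 4: A_seq=458 A_ack=54 B_seq=54 B_ack=100
After event 5: A_seq=458 A_ack=54 B_seq=54 B_ack=100

458 54 54 100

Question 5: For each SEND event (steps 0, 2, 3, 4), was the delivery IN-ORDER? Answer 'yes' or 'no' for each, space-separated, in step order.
Step 0: SEND seq=0 -> in-order
Step 2: SEND seq=167 -> out-of-order
Step 3: SEND seq=313 -> out-of-order
Step 4: SEND seq=381 -> out-of-order

Answer: yes no no no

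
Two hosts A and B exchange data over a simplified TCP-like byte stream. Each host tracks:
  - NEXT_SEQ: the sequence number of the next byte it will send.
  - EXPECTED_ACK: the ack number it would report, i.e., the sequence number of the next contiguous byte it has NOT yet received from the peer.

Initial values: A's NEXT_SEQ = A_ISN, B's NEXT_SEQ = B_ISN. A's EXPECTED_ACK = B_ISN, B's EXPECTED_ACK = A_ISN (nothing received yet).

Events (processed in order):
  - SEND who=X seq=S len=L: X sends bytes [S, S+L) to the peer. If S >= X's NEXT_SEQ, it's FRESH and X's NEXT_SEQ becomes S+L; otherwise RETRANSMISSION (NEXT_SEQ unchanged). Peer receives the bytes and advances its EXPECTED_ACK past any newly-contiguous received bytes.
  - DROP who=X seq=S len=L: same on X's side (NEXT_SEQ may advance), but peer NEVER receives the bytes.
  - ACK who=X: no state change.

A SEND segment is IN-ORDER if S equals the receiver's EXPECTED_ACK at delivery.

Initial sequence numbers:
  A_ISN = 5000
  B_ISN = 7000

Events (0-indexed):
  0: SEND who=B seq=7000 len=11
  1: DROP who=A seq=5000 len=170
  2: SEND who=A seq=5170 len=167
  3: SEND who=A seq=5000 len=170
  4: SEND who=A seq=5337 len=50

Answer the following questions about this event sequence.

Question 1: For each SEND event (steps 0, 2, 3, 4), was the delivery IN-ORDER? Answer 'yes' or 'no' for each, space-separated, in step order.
Answer: yes no yes yes

Derivation:
Step 0: SEND seq=7000 -> in-order
Step 2: SEND seq=5170 -> out-of-order
Step 3: SEND seq=5000 -> in-order
Step 4: SEND seq=5337 -> in-order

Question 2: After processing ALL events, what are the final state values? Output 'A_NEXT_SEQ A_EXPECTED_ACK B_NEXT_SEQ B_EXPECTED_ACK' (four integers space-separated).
Answer: 5387 7011 7011 5387

Derivation:
After event 0: A_seq=5000 A_ack=7011 B_seq=7011 B_ack=5000
After event 1: A_seq=5170 A_ack=7011 B_seq=7011 B_ack=5000
After event 2: A_seq=5337 A_ack=7011 B_seq=7011 B_ack=5000
After event 3: A_seq=5337 A_ack=7011 B_seq=7011 B_ack=5337
After event 4: A_seq=5387 A_ack=7011 B_seq=7011 B_ack=5387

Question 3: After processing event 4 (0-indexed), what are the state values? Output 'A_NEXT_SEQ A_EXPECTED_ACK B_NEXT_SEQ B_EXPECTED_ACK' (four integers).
After event 0: A_seq=5000 A_ack=7011 B_seq=7011 B_ack=5000
After event 1: A_seq=5170 A_ack=7011 B_seq=7011 B_ack=5000
After event 2: A_seq=5337 A_ack=7011 B_seq=7011 B_ack=5000
After event 3: A_seq=5337 A_ack=7011 B_seq=7011 B_ack=5337
After event 4: A_seq=5387 A_ack=7011 B_seq=7011 B_ack=5387

5387 7011 7011 5387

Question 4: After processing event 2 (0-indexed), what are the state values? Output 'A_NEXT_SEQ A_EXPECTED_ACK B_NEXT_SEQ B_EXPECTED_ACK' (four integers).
After event 0: A_seq=5000 A_ack=7011 B_seq=7011 B_ack=5000
After event 1: A_seq=5170 A_ack=7011 B_seq=7011 B_ack=5000
After event 2: A_seq=5337 A_ack=7011 B_seq=7011 B_ack=5000

5337 7011 7011 5000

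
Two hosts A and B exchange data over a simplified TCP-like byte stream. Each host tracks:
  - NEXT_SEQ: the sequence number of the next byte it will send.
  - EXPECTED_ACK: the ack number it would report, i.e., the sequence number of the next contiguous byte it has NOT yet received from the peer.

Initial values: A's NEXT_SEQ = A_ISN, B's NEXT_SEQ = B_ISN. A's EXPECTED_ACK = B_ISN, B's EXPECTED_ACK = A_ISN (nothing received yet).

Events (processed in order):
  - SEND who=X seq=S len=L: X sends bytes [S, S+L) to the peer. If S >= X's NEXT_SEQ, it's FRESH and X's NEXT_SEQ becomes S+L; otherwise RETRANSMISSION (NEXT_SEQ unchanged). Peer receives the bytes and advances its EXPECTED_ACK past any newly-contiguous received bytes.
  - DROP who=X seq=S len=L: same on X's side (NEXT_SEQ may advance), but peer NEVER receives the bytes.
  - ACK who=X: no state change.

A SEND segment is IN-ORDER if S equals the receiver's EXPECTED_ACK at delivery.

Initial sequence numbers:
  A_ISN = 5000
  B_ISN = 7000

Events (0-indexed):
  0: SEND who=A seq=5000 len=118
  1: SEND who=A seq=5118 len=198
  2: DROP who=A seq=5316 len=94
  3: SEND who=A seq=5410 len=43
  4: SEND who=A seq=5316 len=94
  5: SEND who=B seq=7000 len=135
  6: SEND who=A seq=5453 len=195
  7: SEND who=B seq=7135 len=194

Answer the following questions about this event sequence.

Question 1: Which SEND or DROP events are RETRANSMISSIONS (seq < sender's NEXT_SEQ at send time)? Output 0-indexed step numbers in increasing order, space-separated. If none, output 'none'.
Answer: 4

Derivation:
Step 0: SEND seq=5000 -> fresh
Step 1: SEND seq=5118 -> fresh
Step 2: DROP seq=5316 -> fresh
Step 3: SEND seq=5410 -> fresh
Step 4: SEND seq=5316 -> retransmit
Step 5: SEND seq=7000 -> fresh
Step 6: SEND seq=5453 -> fresh
Step 7: SEND seq=7135 -> fresh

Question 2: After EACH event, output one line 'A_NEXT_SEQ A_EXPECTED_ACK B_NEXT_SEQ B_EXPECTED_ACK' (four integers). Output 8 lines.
5118 7000 7000 5118
5316 7000 7000 5316
5410 7000 7000 5316
5453 7000 7000 5316
5453 7000 7000 5453
5453 7135 7135 5453
5648 7135 7135 5648
5648 7329 7329 5648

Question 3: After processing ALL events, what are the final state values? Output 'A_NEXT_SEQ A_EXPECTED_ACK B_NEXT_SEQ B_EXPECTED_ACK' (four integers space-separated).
After event 0: A_seq=5118 A_ack=7000 B_seq=7000 B_ack=5118
After event 1: A_seq=5316 A_ack=7000 B_seq=7000 B_ack=5316
After event 2: A_seq=5410 A_ack=7000 B_seq=7000 B_ack=5316
After event 3: A_seq=5453 A_ack=7000 B_seq=7000 B_ack=5316
After event 4: A_seq=5453 A_ack=7000 B_seq=7000 B_ack=5453
After event 5: A_seq=5453 A_ack=7135 B_seq=7135 B_ack=5453
After event 6: A_seq=5648 A_ack=7135 B_seq=7135 B_ack=5648
After event 7: A_seq=5648 A_ack=7329 B_seq=7329 B_ack=5648

Answer: 5648 7329 7329 5648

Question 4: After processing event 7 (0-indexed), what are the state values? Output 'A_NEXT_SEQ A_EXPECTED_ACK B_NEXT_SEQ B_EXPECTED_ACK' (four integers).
After event 0: A_seq=5118 A_ack=7000 B_seq=7000 B_ack=5118
After event 1: A_seq=5316 A_ack=7000 B_seq=7000 B_ack=5316
After event 2: A_seq=5410 A_ack=7000 B_seq=7000 B_ack=5316
After event 3: A_seq=5453 A_ack=7000 B_seq=7000 B_ack=5316
After event 4: A_seq=5453 A_ack=7000 B_seq=7000 B_ack=5453
After event 5: A_seq=5453 A_ack=7135 B_seq=7135 B_ack=5453
After event 6: A_seq=5648 A_ack=7135 B_seq=7135 B_ack=5648
After event 7: A_seq=5648 A_ack=7329 B_seq=7329 B_ack=5648

5648 7329 7329 5648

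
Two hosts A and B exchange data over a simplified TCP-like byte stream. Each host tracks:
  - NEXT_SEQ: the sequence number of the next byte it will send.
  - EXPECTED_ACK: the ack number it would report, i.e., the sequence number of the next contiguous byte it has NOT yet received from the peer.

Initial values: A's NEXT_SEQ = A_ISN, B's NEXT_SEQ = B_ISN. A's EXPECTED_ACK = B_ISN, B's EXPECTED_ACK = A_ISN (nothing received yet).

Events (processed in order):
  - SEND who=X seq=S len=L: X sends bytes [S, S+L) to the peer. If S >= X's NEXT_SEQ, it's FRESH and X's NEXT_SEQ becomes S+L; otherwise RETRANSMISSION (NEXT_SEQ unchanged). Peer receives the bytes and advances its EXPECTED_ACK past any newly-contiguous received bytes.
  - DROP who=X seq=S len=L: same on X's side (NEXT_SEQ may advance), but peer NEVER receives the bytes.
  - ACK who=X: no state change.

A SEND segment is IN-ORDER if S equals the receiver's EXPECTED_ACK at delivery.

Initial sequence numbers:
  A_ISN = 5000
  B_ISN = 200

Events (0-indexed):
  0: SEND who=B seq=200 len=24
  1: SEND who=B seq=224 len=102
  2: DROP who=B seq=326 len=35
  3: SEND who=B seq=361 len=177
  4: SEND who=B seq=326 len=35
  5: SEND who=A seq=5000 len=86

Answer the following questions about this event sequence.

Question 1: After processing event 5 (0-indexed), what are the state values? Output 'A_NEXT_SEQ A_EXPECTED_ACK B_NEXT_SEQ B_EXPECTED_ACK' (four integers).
After event 0: A_seq=5000 A_ack=224 B_seq=224 B_ack=5000
After event 1: A_seq=5000 A_ack=326 B_seq=326 B_ack=5000
After event 2: A_seq=5000 A_ack=326 B_seq=361 B_ack=5000
After event 3: A_seq=5000 A_ack=326 B_seq=538 B_ack=5000
After event 4: A_seq=5000 A_ack=538 B_seq=538 B_ack=5000
After event 5: A_seq=5086 A_ack=538 B_seq=538 B_ack=5086

5086 538 538 5086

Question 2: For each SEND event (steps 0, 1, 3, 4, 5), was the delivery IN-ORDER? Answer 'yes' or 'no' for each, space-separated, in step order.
Answer: yes yes no yes yes

Derivation:
Step 0: SEND seq=200 -> in-order
Step 1: SEND seq=224 -> in-order
Step 3: SEND seq=361 -> out-of-order
Step 4: SEND seq=326 -> in-order
Step 5: SEND seq=5000 -> in-order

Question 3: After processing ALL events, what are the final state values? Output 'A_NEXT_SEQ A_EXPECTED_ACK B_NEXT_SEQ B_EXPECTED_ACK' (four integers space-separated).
Answer: 5086 538 538 5086

Derivation:
After event 0: A_seq=5000 A_ack=224 B_seq=224 B_ack=5000
After event 1: A_seq=5000 A_ack=326 B_seq=326 B_ack=5000
After event 2: A_seq=5000 A_ack=326 B_seq=361 B_ack=5000
After event 3: A_seq=5000 A_ack=326 B_seq=538 B_ack=5000
After event 4: A_seq=5000 A_ack=538 B_seq=538 B_ack=5000
After event 5: A_seq=5086 A_ack=538 B_seq=538 B_ack=5086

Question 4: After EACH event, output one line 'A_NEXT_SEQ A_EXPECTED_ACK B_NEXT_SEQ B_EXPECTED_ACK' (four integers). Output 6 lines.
5000 224 224 5000
5000 326 326 5000
5000 326 361 5000
5000 326 538 5000
5000 538 538 5000
5086 538 538 5086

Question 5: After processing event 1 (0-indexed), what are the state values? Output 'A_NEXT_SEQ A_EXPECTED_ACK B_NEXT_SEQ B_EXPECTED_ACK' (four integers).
After event 0: A_seq=5000 A_ack=224 B_seq=224 B_ack=5000
After event 1: A_seq=5000 A_ack=326 B_seq=326 B_ack=5000

5000 326 326 5000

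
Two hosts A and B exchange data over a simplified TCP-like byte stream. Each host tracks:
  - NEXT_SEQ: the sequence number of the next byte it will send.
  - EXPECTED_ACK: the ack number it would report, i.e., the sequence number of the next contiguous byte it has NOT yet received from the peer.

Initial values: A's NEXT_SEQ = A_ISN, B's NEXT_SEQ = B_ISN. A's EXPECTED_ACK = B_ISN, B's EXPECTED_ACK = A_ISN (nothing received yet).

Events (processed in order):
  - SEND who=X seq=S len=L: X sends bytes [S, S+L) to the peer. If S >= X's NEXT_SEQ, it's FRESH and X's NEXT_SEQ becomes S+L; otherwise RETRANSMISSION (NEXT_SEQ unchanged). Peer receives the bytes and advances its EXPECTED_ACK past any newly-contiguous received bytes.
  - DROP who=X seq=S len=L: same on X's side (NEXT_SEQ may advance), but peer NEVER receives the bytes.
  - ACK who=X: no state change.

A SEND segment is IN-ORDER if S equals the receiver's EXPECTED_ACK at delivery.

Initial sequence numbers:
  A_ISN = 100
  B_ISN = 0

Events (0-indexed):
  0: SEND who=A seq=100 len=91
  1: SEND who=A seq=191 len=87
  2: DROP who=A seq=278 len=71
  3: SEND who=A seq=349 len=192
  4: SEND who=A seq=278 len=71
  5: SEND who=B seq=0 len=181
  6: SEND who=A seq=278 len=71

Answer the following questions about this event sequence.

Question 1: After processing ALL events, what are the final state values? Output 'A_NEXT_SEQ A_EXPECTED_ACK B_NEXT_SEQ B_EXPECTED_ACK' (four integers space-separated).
Answer: 541 181 181 541

Derivation:
After event 0: A_seq=191 A_ack=0 B_seq=0 B_ack=191
After event 1: A_seq=278 A_ack=0 B_seq=0 B_ack=278
After event 2: A_seq=349 A_ack=0 B_seq=0 B_ack=278
After event 3: A_seq=541 A_ack=0 B_seq=0 B_ack=278
After event 4: A_seq=541 A_ack=0 B_seq=0 B_ack=541
After event 5: A_seq=541 A_ack=181 B_seq=181 B_ack=541
After event 6: A_seq=541 A_ack=181 B_seq=181 B_ack=541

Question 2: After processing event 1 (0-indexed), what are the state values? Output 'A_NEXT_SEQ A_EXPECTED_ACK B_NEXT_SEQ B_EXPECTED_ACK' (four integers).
After event 0: A_seq=191 A_ack=0 B_seq=0 B_ack=191
After event 1: A_seq=278 A_ack=0 B_seq=0 B_ack=278

278 0 0 278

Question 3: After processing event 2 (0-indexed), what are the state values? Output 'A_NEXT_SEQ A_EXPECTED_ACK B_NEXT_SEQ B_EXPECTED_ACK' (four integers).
After event 0: A_seq=191 A_ack=0 B_seq=0 B_ack=191
After event 1: A_seq=278 A_ack=0 B_seq=0 B_ack=278
After event 2: A_seq=349 A_ack=0 B_seq=0 B_ack=278

349 0 0 278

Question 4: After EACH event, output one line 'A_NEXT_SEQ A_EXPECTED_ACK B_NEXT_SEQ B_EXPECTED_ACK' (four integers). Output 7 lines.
191 0 0 191
278 0 0 278
349 0 0 278
541 0 0 278
541 0 0 541
541 181 181 541
541 181 181 541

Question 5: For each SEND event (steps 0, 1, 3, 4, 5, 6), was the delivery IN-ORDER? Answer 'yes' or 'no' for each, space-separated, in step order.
Step 0: SEND seq=100 -> in-order
Step 1: SEND seq=191 -> in-order
Step 3: SEND seq=349 -> out-of-order
Step 4: SEND seq=278 -> in-order
Step 5: SEND seq=0 -> in-order
Step 6: SEND seq=278 -> out-of-order

Answer: yes yes no yes yes no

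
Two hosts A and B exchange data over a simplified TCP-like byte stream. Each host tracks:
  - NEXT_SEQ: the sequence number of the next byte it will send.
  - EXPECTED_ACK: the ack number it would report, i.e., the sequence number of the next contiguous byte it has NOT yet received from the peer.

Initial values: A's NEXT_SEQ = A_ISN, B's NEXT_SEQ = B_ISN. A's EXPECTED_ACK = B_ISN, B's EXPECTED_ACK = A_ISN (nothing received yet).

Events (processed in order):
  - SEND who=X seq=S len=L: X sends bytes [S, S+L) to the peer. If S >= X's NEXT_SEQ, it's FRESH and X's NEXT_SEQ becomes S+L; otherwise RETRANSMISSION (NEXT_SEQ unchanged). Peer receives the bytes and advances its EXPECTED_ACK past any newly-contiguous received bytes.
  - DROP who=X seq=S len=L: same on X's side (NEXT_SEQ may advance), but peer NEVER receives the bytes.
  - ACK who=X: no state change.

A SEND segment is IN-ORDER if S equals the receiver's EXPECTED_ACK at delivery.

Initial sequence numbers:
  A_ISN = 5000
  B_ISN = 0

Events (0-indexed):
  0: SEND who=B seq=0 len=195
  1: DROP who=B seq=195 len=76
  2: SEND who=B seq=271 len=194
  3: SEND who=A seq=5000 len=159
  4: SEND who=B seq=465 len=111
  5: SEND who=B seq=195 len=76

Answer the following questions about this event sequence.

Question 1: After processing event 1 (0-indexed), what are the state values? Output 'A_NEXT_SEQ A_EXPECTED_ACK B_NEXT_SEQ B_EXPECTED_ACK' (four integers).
After event 0: A_seq=5000 A_ack=195 B_seq=195 B_ack=5000
After event 1: A_seq=5000 A_ack=195 B_seq=271 B_ack=5000

5000 195 271 5000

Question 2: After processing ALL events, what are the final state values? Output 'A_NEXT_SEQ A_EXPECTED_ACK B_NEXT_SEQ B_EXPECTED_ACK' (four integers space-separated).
After event 0: A_seq=5000 A_ack=195 B_seq=195 B_ack=5000
After event 1: A_seq=5000 A_ack=195 B_seq=271 B_ack=5000
After event 2: A_seq=5000 A_ack=195 B_seq=465 B_ack=5000
After event 3: A_seq=5159 A_ack=195 B_seq=465 B_ack=5159
After event 4: A_seq=5159 A_ack=195 B_seq=576 B_ack=5159
After event 5: A_seq=5159 A_ack=576 B_seq=576 B_ack=5159

Answer: 5159 576 576 5159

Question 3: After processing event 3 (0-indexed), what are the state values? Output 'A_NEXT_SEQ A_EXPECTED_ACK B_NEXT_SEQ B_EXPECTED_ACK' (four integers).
After event 0: A_seq=5000 A_ack=195 B_seq=195 B_ack=5000
After event 1: A_seq=5000 A_ack=195 B_seq=271 B_ack=5000
After event 2: A_seq=5000 A_ack=195 B_seq=465 B_ack=5000
After event 3: A_seq=5159 A_ack=195 B_seq=465 B_ack=5159

5159 195 465 5159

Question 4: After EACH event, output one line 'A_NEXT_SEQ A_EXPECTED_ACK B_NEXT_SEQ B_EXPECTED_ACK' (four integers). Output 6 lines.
5000 195 195 5000
5000 195 271 5000
5000 195 465 5000
5159 195 465 5159
5159 195 576 5159
5159 576 576 5159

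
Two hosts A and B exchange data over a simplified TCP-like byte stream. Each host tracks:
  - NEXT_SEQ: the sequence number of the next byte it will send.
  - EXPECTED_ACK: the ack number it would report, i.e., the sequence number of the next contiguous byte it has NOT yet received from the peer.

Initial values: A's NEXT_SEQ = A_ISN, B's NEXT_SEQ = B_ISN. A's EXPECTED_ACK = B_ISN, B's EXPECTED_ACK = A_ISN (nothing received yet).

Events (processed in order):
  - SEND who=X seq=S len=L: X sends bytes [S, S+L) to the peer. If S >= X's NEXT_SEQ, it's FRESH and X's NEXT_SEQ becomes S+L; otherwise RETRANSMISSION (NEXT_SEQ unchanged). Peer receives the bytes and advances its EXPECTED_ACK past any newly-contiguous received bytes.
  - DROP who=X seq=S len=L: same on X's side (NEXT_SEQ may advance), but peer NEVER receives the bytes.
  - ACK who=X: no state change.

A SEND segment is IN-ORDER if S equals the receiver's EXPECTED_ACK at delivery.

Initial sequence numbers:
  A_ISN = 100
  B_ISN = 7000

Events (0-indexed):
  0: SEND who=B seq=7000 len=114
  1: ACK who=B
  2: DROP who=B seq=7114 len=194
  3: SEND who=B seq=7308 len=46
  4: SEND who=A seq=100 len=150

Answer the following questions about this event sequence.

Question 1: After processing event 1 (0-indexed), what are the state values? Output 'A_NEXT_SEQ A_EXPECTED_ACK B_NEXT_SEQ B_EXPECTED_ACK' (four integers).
After event 0: A_seq=100 A_ack=7114 B_seq=7114 B_ack=100
After event 1: A_seq=100 A_ack=7114 B_seq=7114 B_ack=100

100 7114 7114 100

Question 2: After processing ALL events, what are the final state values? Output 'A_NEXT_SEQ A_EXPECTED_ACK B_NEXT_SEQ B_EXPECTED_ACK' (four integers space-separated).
Answer: 250 7114 7354 250

Derivation:
After event 0: A_seq=100 A_ack=7114 B_seq=7114 B_ack=100
After event 1: A_seq=100 A_ack=7114 B_seq=7114 B_ack=100
After event 2: A_seq=100 A_ack=7114 B_seq=7308 B_ack=100
After event 3: A_seq=100 A_ack=7114 B_seq=7354 B_ack=100
After event 4: A_seq=250 A_ack=7114 B_seq=7354 B_ack=250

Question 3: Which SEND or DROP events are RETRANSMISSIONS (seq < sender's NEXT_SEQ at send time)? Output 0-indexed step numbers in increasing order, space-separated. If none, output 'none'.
Answer: none

Derivation:
Step 0: SEND seq=7000 -> fresh
Step 2: DROP seq=7114 -> fresh
Step 3: SEND seq=7308 -> fresh
Step 4: SEND seq=100 -> fresh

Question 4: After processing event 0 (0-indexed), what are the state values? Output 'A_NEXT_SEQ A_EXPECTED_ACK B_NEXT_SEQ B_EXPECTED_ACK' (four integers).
After event 0: A_seq=100 A_ack=7114 B_seq=7114 B_ack=100

100 7114 7114 100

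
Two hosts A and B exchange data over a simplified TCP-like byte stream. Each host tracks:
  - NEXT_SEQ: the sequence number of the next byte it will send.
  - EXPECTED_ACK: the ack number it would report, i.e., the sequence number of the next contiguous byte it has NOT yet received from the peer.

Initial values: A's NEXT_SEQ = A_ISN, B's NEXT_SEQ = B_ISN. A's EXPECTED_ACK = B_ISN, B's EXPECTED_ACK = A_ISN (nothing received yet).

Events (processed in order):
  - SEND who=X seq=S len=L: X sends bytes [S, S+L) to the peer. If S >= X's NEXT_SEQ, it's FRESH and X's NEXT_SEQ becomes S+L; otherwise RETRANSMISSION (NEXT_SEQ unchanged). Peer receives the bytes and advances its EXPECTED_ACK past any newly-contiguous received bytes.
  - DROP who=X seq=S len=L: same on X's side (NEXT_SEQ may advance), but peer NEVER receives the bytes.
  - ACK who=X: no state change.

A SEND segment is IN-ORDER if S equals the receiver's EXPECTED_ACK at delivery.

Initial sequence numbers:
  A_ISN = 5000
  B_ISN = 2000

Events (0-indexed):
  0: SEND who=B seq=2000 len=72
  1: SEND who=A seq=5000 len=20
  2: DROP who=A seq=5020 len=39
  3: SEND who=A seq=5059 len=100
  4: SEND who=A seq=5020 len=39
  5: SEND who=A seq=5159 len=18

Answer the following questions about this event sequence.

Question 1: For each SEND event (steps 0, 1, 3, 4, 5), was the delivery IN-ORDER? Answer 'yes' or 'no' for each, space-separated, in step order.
Step 0: SEND seq=2000 -> in-order
Step 1: SEND seq=5000 -> in-order
Step 3: SEND seq=5059 -> out-of-order
Step 4: SEND seq=5020 -> in-order
Step 5: SEND seq=5159 -> in-order

Answer: yes yes no yes yes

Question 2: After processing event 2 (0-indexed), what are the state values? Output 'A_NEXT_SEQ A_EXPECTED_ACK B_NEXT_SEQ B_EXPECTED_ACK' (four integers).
After event 0: A_seq=5000 A_ack=2072 B_seq=2072 B_ack=5000
After event 1: A_seq=5020 A_ack=2072 B_seq=2072 B_ack=5020
After event 2: A_seq=5059 A_ack=2072 B_seq=2072 B_ack=5020

5059 2072 2072 5020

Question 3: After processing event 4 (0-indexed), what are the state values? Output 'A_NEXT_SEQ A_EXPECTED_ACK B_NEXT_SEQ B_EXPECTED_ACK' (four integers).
After event 0: A_seq=5000 A_ack=2072 B_seq=2072 B_ack=5000
After event 1: A_seq=5020 A_ack=2072 B_seq=2072 B_ack=5020
After event 2: A_seq=5059 A_ack=2072 B_seq=2072 B_ack=5020
After event 3: A_seq=5159 A_ack=2072 B_seq=2072 B_ack=5020
After event 4: A_seq=5159 A_ack=2072 B_seq=2072 B_ack=5159

5159 2072 2072 5159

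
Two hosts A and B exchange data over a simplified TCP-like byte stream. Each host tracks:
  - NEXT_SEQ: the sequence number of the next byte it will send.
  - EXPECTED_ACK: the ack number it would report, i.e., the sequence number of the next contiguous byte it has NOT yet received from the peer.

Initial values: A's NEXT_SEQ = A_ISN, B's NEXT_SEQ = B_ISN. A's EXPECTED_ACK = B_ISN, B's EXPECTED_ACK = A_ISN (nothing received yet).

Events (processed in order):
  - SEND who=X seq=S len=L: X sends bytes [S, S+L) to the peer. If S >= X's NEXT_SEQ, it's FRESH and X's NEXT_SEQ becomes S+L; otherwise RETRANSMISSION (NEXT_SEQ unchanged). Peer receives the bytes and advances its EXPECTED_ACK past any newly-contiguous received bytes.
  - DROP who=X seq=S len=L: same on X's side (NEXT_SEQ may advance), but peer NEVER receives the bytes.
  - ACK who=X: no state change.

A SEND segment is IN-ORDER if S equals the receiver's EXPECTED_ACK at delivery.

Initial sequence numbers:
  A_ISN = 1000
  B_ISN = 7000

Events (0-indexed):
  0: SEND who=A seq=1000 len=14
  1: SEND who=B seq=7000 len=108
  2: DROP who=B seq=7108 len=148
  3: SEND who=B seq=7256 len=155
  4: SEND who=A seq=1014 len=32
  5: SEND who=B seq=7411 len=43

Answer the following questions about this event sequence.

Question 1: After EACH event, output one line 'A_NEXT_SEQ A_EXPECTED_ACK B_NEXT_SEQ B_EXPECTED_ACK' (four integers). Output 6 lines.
1014 7000 7000 1014
1014 7108 7108 1014
1014 7108 7256 1014
1014 7108 7411 1014
1046 7108 7411 1046
1046 7108 7454 1046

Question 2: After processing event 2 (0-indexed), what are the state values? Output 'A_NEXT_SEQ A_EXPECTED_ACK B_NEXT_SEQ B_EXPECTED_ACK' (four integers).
After event 0: A_seq=1014 A_ack=7000 B_seq=7000 B_ack=1014
After event 1: A_seq=1014 A_ack=7108 B_seq=7108 B_ack=1014
After event 2: A_seq=1014 A_ack=7108 B_seq=7256 B_ack=1014

1014 7108 7256 1014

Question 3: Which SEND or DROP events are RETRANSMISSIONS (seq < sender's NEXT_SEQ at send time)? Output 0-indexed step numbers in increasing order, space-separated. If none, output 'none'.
Answer: none

Derivation:
Step 0: SEND seq=1000 -> fresh
Step 1: SEND seq=7000 -> fresh
Step 2: DROP seq=7108 -> fresh
Step 3: SEND seq=7256 -> fresh
Step 4: SEND seq=1014 -> fresh
Step 5: SEND seq=7411 -> fresh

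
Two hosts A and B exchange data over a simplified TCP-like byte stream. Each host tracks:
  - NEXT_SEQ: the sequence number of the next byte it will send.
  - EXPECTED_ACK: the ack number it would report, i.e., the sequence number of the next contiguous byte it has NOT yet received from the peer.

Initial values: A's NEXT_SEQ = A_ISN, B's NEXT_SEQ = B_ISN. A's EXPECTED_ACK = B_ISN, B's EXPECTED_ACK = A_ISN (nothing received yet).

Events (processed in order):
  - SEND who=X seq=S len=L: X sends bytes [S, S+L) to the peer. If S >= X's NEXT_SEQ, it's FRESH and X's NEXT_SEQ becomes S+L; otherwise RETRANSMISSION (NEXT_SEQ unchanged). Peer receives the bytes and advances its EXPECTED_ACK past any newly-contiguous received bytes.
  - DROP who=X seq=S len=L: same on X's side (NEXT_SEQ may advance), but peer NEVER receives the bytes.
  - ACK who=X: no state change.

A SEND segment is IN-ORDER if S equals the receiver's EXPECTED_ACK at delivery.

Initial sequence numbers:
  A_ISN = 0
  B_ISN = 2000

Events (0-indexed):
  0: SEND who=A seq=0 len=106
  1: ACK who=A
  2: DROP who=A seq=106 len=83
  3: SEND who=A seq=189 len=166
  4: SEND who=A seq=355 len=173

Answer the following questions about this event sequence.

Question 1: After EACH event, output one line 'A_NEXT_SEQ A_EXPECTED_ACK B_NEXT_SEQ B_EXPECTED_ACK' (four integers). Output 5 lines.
106 2000 2000 106
106 2000 2000 106
189 2000 2000 106
355 2000 2000 106
528 2000 2000 106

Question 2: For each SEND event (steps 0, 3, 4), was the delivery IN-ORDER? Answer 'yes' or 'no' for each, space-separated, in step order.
Answer: yes no no

Derivation:
Step 0: SEND seq=0 -> in-order
Step 3: SEND seq=189 -> out-of-order
Step 4: SEND seq=355 -> out-of-order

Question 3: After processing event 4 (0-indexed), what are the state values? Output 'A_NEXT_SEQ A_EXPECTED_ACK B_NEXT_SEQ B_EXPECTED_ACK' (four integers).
After event 0: A_seq=106 A_ack=2000 B_seq=2000 B_ack=106
After event 1: A_seq=106 A_ack=2000 B_seq=2000 B_ack=106
After event 2: A_seq=189 A_ack=2000 B_seq=2000 B_ack=106
After event 3: A_seq=355 A_ack=2000 B_seq=2000 B_ack=106
After event 4: A_seq=528 A_ack=2000 B_seq=2000 B_ack=106

528 2000 2000 106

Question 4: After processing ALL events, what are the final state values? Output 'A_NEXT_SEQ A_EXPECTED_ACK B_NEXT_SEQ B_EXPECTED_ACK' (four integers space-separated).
After event 0: A_seq=106 A_ack=2000 B_seq=2000 B_ack=106
After event 1: A_seq=106 A_ack=2000 B_seq=2000 B_ack=106
After event 2: A_seq=189 A_ack=2000 B_seq=2000 B_ack=106
After event 3: A_seq=355 A_ack=2000 B_seq=2000 B_ack=106
After event 4: A_seq=528 A_ack=2000 B_seq=2000 B_ack=106

Answer: 528 2000 2000 106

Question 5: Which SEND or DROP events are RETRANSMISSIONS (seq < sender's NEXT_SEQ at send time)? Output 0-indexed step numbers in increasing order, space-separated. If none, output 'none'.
Step 0: SEND seq=0 -> fresh
Step 2: DROP seq=106 -> fresh
Step 3: SEND seq=189 -> fresh
Step 4: SEND seq=355 -> fresh

Answer: none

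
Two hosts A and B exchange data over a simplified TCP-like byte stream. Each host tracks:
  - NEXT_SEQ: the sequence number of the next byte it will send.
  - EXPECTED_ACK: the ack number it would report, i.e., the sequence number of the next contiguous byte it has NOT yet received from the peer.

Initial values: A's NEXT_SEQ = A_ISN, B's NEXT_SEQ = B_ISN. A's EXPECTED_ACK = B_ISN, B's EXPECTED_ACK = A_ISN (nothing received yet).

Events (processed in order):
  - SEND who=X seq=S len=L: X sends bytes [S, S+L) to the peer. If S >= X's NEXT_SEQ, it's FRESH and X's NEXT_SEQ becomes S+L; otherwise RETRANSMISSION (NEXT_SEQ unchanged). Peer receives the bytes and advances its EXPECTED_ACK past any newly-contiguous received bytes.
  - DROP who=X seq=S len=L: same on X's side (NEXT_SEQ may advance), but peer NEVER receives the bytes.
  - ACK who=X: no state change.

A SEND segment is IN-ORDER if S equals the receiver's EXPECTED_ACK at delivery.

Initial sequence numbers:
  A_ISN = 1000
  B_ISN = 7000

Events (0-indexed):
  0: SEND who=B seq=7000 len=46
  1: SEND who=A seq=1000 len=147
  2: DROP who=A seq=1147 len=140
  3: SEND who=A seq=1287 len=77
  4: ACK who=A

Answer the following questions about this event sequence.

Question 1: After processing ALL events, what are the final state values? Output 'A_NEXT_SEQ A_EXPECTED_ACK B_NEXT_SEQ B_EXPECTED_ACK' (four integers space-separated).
After event 0: A_seq=1000 A_ack=7046 B_seq=7046 B_ack=1000
After event 1: A_seq=1147 A_ack=7046 B_seq=7046 B_ack=1147
After event 2: A_seq=1287 A_ack=7046 B_seq=7046 B_ack=1147
After event 3: A_seq=1364 A_ack=7046 B_seq=7046 B_ack=1147
After event 4: A_seq=1364 A_ack=7046 B_seq=7046 B_ack=1147

Answer: 1364 7046 7046 1147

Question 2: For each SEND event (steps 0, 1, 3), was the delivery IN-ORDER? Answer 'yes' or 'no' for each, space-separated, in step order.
Answer: yes yes no

Derivation:
Step 0: SEND seq=7000 -> in-order
Step 1: SEND seq=1000 -> in-order
Step 3: SEND seq=1287 -> out-of-order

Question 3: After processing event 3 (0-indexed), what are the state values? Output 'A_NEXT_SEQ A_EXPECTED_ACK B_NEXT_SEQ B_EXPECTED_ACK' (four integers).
After event 0: A_seq=1000 A_ack=7046 B_seq=7046 B_ack=1000
After event 1: A_seq=1147 A_ack=7046 B_seq=7046 B_ack=1147
After event 2: A_seq=1287 A_ack=7046 B_seq=7046 B_ack=1147
After event 3: A_seq=1364 A_ack=7046 B_seq=7046 B_ack=1147

1364 7046 7046 1147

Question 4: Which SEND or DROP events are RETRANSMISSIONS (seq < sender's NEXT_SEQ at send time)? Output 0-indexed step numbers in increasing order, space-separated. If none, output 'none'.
Answer: none

Derivation:
Step 0: SEND seq=7000 -> fresh
Step 1: SEND seq=1000 -> fresh
Step 2: DROP seq=1147 -> fresh
Step 3: SEND seq=1287 -> fresh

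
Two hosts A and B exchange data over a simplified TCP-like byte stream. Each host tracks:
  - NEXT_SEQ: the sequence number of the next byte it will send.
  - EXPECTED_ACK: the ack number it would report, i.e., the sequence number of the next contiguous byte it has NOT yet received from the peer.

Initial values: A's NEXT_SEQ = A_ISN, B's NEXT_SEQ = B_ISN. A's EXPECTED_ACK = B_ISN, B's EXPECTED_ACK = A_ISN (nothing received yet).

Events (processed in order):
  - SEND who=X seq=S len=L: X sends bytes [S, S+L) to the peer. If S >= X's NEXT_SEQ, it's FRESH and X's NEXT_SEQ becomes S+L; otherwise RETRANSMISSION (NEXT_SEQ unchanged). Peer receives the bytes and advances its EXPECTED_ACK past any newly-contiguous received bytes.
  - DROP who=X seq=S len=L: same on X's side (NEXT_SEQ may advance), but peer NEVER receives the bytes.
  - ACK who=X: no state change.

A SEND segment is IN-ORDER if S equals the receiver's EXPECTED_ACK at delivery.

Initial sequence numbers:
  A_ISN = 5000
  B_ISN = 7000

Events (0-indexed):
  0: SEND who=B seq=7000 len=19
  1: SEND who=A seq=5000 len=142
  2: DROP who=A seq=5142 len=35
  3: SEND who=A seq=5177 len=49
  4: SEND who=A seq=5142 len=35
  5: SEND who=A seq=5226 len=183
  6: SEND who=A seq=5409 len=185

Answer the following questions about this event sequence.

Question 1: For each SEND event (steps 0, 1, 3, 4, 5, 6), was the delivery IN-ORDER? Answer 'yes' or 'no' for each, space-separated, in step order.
Answer: yes yes no yes yes yes

Derivation:
Step 0: SEND seq=7000 -> in-order
Step 1: SEND seq=5000 -> in-order
Step 3: SEND seq=5177 -> out-of-order
Step 4: SEND seq=5142 -> in-order
Step 5: SEND seq=5226 -> in-order
Step 6: SEND seq=5409 -> in-order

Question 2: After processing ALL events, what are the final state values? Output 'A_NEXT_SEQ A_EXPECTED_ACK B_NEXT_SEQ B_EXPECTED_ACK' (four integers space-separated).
Answer: 5594 7019 7019 5594

Derivation:
After event 0: A_seq=5000 A_ack=7019 B_seq=7019 B_ack=5000
After event 1: A_seq=5142 A_ack=7019 B_seq=7019 B_ack=5142
After event 2: A_seq=5177 A_ack=7019 B_seq=7019 B_ack=5142
After event 3: A_seq=5226 A_ack=7019 B_seq=7019 B_ack=5142
After event 4: A_seq=5226 A_ack=7019 B_seq=7019 B_ack=5226
After event 5: A_seq=5409 A_ack=7019 B_seq=7019 B_ack=5409
After event 6: A_seq=5594 A_ack=7019 B_seq=7019 B_ack=5594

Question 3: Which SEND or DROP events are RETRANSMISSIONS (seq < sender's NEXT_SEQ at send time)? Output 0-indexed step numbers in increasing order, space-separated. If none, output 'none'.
Step 0: SEND seq=7000 -> fresh
Step 1: SEND seq=5000 -> fresh
Step 2: DROP seq=5142 -> fresh
Step 3: SEND seq=5177 -> fresh
Step 4: SEND seq=5142 -> retransmit
Step 5: SEND seq=5226 -> fresh
Step 6: SEND seq=5409 -> fresh

Answer: 4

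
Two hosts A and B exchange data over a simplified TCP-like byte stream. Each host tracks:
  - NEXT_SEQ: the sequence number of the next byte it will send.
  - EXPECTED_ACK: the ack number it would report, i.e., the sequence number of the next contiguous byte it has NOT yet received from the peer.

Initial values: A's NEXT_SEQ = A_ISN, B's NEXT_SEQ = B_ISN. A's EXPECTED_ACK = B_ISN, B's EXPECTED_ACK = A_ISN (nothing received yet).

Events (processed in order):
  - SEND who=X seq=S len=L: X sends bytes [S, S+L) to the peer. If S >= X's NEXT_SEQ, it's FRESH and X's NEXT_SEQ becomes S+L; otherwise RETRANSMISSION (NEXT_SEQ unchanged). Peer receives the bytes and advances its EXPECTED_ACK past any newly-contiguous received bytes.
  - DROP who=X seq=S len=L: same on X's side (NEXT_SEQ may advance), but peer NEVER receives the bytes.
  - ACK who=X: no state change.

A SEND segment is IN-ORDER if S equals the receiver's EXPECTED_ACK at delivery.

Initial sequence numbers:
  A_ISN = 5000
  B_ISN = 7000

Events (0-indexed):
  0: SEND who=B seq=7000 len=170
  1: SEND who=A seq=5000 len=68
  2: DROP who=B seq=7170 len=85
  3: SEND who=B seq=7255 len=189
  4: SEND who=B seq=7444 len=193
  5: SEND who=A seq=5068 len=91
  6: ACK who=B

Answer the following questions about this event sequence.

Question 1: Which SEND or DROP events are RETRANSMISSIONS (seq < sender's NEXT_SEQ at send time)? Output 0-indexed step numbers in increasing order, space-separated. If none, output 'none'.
Answer: none

Derivation:
Step 0: SEND seq=7000 -> fresh
Step 1: SEND seq=5000 -> fresh
Step 2: DROP seq=7170 -> fresh
Step 3: SEND seq=7255 -> fresh
Step 4: SEND seq=7444 -> fresh
Step 5: SEND seq=5068 -> fresh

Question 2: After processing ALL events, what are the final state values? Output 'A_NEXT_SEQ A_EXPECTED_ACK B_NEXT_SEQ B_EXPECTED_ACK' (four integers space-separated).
After event 0: A_seq=5000 A_ack=7170 B_seq=7170 B_ack=5000
After event 1: A_seq=5068 A_ack=7170 B_seq=7170 B_ack=5068
After event 2: A_seq=5068 A_ack=7170 B_seq=7255 B_ack=5068
After event 3: A_seq=5068 A_ack=7170 B_seq=7444 B_ack=5068
After event 4: A_seq=5068 A_ack=7170 B_seq=7637 B_ack=5068
After event 5: A_seq=5159 A_ack=7170 B_seq=7637 B_ack=5159
After event 6: A_seq=5159 A_ack=7170 B_seq=7637 B_ack=5159

Answer: 5159 7170 7637 5159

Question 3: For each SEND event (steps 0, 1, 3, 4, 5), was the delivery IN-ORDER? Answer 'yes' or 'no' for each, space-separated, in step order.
Answer: yes yes no no yes

Derivation:
Step 0: SEND seq=7000 -> in-order
Step 1: SEND seq=5000 -> in-order
Step 3: SEND seq=7255 -> out-of-order
Step 4: SEND seq=7444 -> out-of-order
Step 5: SEND seq=5068 -> in-order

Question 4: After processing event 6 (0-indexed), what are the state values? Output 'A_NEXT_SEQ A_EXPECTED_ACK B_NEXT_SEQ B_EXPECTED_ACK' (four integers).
After event 0: A_seq=5000 A_ack=7170 B_seq=7170 B_ack=5000
After event 1: A_seq=5068 A_ack=7170 B_seq=7170 B_ack=5068
After event 2: A_seq=5068 A_ack=7170 B_seq=7255 B_ack=5068
After event 3: A_seq=5068 A_ack=7170 B_seq=7444 B_ack=5068
After event 4: A_seq=5068 A_ack=7170 B_seq=7637 B_ack=5068
After event 5: A_seq=5159 A_ack=7170 B_seq=7637 B_ack=5159
After event 6: A_seq=5159 A_ack=7170 B_seq=7637 B_ack=5159

5159 7170 7637 5159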